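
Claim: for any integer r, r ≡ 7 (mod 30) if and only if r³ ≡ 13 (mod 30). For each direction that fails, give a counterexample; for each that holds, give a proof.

Both directions hold; the statement is true.

(⇐) Suppose r³ ≡ 13 (mod 30). The only residue r in {0, …, 29} with r³ ≡ 13 (mod 30) is r = 7, so r ≡ 7 (mod 30).

(⇒) Suppose r ≡ 7 (mod 30). Write r = 30j + 7. Then (30j + 7)³ = 27000j³ + 18900j² + 4410j + 343 = 30(900j³ + 630j² + 147j + 11) + 13, so r³ ≡ 13 (mod 30).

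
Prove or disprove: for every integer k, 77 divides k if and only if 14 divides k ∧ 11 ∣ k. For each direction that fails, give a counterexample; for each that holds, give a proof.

Not equivalent: only (⇐) holds.

(⟹) This fails: take k = 77. Certainly 77 ∣ 77, but 14 ∤ 77.

(⟸) Suppose 14 ∣ k and 11 ∣ k. Any common multiple of 14 and 11 is a multiple of their lcm; here gcd(14, 11) = 1, so lcm(14, 11) = 14·11 = 154, so 154 ∣ k. Since 77 ∣ 154, it follows that 77 ∣ k.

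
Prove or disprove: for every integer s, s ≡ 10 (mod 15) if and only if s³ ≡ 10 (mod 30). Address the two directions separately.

(⇒) fails; (⇐) holds.

Forward direction. This fails: take s = 25. Then 25 ≡ 10 (mod 15), but 25³ = 15625 ≡ 25 (mod 30), not 10.

Converse. The residues r modulo 30 with r³ ≡ 10 (mod 30) are exactly {10}, and each is ≡ 10 (mod 15).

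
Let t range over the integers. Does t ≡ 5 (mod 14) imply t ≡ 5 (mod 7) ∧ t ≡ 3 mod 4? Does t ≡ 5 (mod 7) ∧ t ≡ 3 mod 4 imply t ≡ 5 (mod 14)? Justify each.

Only the converse holds.

(⟹) This fails: t = 5 gives 5 ≡ 5 (mod 14) but 5 ≡ 1 (mod 4), so the conjunction on the right does not hold.

(⟸) Conversely, if t ≡ 5 (mod 7) and t ≡ 3 (mod 4), then by the Chinese remainder theorem t ≡ 19 (mod 28). Since 19 ≡ 5 (mod 14) and 14 ∣ 28, we get t ≡ 5 (mod 14).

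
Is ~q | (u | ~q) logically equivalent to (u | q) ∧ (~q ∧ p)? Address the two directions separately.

(⇒) This fails. Under q = F, u = F, p = F, the left side is true but the right side is false.

(⇐) Assume the antecedent. If q is true, the antecedent cannot hold. If q is false, ~q | (u | ~q) reduces to true regardless of the other variables. Either way ~q | (u | ~q) holds.

(⇒) fails; (⇐) holds.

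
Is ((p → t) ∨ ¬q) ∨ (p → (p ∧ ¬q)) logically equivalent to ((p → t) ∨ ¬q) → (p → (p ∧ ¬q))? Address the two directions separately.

Both directions fail.

(⟹) This fails. Under q = T, t = T, p = T, the left side is true but the right side is false.

(⟸) This fails. Under q = T, t = F, p = T, the left side is false but the right side is true.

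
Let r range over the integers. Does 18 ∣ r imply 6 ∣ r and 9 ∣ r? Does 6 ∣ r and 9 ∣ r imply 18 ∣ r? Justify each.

Converse. Suppose 6 ∣ r and 9 ∣ r. Any common multiple of 6 and 9 is a multiple of their lcm; here lcm(6, 9) = 6·9/gcd(6, 9) = 54/3 = 18, so 18 ∣ r.

Forward direction. If 18 ∣ r, write r = 18q. Since 18 = 3·6, r = 6·(3q), so 6 ∣ r; and since 18 = 2·9, r = 9·(2q), so 9 ∣ r.

The biconditional holds.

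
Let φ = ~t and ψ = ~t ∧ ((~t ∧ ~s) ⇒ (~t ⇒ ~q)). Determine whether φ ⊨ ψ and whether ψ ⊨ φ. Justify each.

Only the converse holds.

[⇒] This fails. Under t = F, s = F, q = T, the left side is true but the right side is false.

[⇐] Assume the antecedent. If t is true, the antecedent cannot hold. If t is false, ~t reduces to true regardless of the other variables. Either way ~t holds.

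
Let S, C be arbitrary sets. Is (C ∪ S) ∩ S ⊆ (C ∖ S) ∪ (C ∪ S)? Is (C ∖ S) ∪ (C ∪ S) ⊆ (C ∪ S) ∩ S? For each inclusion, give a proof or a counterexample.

Only the forward inclusion holds.

(⟸) This inclusion fails. Take S = ∅, C = {1}; then 1 ∈ (C ∖ S) ∪ (C ∪ S) but 1 ∉ (C ∪ S) ∩ S.

(⟹) Let x ∈ (C ∪ S) ∩ S. Then either x ∈ S and x ∉ C; or x ∈ S ∩ C. In each case x ∈ (C ∖ S) ∪ (C ∪ S), so (C ∪ S) ∩ S ⊆ (C ∖ S) ∪ (C ∪ S).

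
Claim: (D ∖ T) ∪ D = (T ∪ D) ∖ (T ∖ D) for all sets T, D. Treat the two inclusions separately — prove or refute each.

The two sets are equal.

(⊆) Let x ∈ (D ∖ T) ∪ D. Then either x ∈ D and x ∉ T; or x ∈ T ∩ D. In each case x ∈ (T ∪ D) ∖ (T ∖ D), so (D ∖ T) ∪ D ⊆ (T ∪ D) ∖ (T ∖ D).

(⊇) Let x ∈ (T ∪ D) ∖ (T ∖ D). Then either x ∈ D and x ∉ T; or x ∈ T ∩ D. In each case x ∈ (D ∖ T) ∪ D, so (T ∪ D) ∖ (T ∖ D) ⊆ (D ∖ T) ∪ D.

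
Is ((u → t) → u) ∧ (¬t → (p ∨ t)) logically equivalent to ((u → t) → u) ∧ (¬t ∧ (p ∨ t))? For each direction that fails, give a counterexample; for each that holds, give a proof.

(⇒) This fails. Under t = T, u = T, p = F, the left side is true but the right side is false.

(⇐) Assume the antecedent. If t is true, the antecedent cannot hold. If t is false, the antecedent forces (t = F, u = T, p = T), and ((u → t) → u) ∧ (¬t → (p ∨ t)) holds there. Either way ((u → t) → u) ∧ (¬t → (p ∨ t)) holds.

Only the reverse direction holds.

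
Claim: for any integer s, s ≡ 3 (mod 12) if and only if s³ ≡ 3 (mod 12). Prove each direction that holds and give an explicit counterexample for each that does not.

[⇒] Suppose s ≡ 3 (mod 12). Write s = 12j + 3. Then (12j + 3)³ = 1728j³ + 1296j² + 324j + 27 = 12(144j³ + 108j² + 27j + 2) + 3, so s³ ≡ 3 (mod 12).

[⇐] Conversely, suppose s³ ≡ 3 (mod 12). The only residue r in {0, …, 11} with r³ ≡ 3 (mod 12) is r = 3, so s ≡ 3 (mod 12).

Both directions hold; the statement is true.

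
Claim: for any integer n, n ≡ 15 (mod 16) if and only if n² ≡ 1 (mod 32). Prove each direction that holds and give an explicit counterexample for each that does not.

The forward direction holds; the converse fails.

Forward direction. Suppose n ≡ 15 (mod 16). Working modulo 32, n ∈ {15, 31}; for each such r, r² ≡ 1 (mod 32).

Converse. This fails: take n = 1. Then 1² = 1 ≡ 1 (mod 32), yet 1 ≡ 1 (mod 16), not 15.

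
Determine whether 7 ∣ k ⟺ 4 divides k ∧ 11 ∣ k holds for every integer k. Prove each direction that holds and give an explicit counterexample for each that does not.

(⇒) fails and (⇐) fails.

Forward direction. This fails: take k = 7. Certainly 7 ∣ 7, but 4 ∤ 7.

Converse. This fails: take k = 44. Both 4 ∣ 44 and 11 ∣ 44, yet 44 is not a multiple of 7 (since 44 = 6·7 + 2), so 7 ∤ 44.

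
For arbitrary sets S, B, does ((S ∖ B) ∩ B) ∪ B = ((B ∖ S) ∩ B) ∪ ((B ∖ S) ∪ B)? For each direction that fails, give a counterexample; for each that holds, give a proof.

Both inclusions hold; the sets are equal.

(⊆) Let x ∈ ((S ∖ B) ∩ B) ∪ B. Then either x ∈ B and x ∉ S; or x ∈ S ∩ B. In each case x ∈ ((B ∖ S) ∩ B) ∪ ((B ∖ S) ∪ B), so ((S ∖ B) ∩ B) ∪ B ⊆ ((B ∖ S) ∩ B) ∪ ((B ∖ S) ∪ B).

(⊇) Let x ∈ ((B ∖ S) ∩ B) ∪ ((B ∖ S) ∪ B). Then either x ∈ B and x ∉ S; or x ∈ S ∩ B. In each case x ∈ ((S ∖ B) ∩ B) ∪ B, so ((B ∖ S) ∩ B) ∪ ((B ∖ S) ∪ B) ⊆ ((S ∖ B) ∩ B) ∪ B.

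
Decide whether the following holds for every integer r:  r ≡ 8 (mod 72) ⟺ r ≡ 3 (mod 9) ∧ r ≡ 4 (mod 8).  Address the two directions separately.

Neither direction holds.

(→) This fails: r = 8 gives 8 ≡ 8 (mod 72) but 8 ≡ 8 (mod 9), so the conjunction on the right does not hold.

(←) This fails: r = 12 satisfies both congruences on the right (12 ≡ 3 mod 9 and 12 ≡ 4 mod 8) yet 12 ≡ 12 (mod 72), not 8.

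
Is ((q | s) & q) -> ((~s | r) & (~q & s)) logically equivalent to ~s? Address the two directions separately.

Both directions fail.

Forward direction. This fails. Under r = F, q = F, s = T, the left side is true but the right side is false.

Converse. This fails. Under r = F, q = T, s = F, the left side is false but the right side is true.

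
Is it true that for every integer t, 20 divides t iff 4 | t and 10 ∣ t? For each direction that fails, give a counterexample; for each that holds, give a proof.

The biconditional holds.

Forward direction. If 20 ∣ t, write t = 20q. Since 20 = 5·4, t = 4·(5q), so 4 ∣ t; and since 20 = 2·10, t = 10·(2q), so 10 ∣ t.

Converse. Suppose 4 ∣ t and 10 ∣ t. Any common multiple of 4 and 10 is a multiple of their lcm; here lcm(4, 10) = 4·10/gcd(4, 10) = 40/2 = 20, so 20 ∣ t.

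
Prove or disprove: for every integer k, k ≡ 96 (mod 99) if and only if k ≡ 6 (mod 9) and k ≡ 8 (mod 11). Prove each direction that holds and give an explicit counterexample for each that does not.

(⟹) Suppose k ≡ 96 (mod 99); write k = 99j + 96. Since 9 ∣ 99, reducing mod 9 gives k ≡ 96 ≡ 6 (mod 9); since 11 ∣ 99, reducing mod 11 gives k ≡ 96 ≡ 8 (mod 11).

(⟸) Conversely, if k ≡ 6 (mod 9) and k ≡ 8 (mod 11), then by the Chinese remainder theorem k ≡ 96 (mod 99). This is exactly k ≡ 96 (mod 99).

The biconditional holds.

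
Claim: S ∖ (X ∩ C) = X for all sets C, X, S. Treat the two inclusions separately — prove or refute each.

Neither inclusion holds.

(⟹) This inclusion fails. Take C = ∅, X = ∅, S = {1}; then 1 ∈ S ∖ (X ∩ C) but 1 ∉ X.

(⟸) This inclusion fails. Take C = ∅, X = {1}, S = ∅; then 1 ∈ X but 1 ∉ S ∖ (X ∩ C).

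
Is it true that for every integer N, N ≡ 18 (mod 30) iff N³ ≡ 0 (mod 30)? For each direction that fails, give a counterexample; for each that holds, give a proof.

[⇒] This fails: take N = 18. Then 18 ≡ 18 (mod 30), but 18³ = 5832 ≡ 12 (mod 30), not 0.

[⇐] This fails: take N = 0. Then 0³ = 0 ≡ 0 (mod 30), yet 0 ≡ 0 (mod 30), not 18.

(⇒) fails and (⇐) fails.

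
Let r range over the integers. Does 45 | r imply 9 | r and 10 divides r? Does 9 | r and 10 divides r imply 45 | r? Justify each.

Converse. Suppose 9 ∣ r and 10 ∣ r. Any common multiple of 9 and 10 is a multiple of their lcm; here gcd(9, 10) = 1, so lcm(9, 10) = 9·10 = 90, so 90 ∣ r. Since 45 ∣ 90, it follows that 45 ∣ r.

Forward direction. This fails: take r = 45. Certainly 45 ∣ 45, but 10 ∤ 45.

Only the converse holds.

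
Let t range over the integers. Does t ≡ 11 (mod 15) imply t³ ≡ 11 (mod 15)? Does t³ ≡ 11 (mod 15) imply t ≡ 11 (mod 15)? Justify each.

(→) Suppose t ≡ 11 (mod 15). Write t = 15j + 11. Then (15j + 11)³ = 3375j³ + 7425j² + 5445j + 1331 = 15(225j³ + 495j² + 363j + 88) + 11, so t³ ≡ 11 (mod 15).

(←) Conversely, suppose t³ ≡ 11 (mod 15). The only residue r in {0, …, 14} with r³ ≡ 11 (mod 15) is r = 11, so t ≡ 11 (mod 15).

Both directions hold.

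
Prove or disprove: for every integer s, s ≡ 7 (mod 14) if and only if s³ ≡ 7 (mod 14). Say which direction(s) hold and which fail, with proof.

The biconditional holds.

[⇒] Suppose s ≡ 7 (mod 14). Write s = 14j + 7. Then (14j + 7)³ = 2744j³ + 4116j² + 2058j + 343 = 14(196j³ + 294j² + 147j + 24) + 7, so s³ ≡ 7 (mod 14).

[⇐] Conversely, suppose s³ ≡ 7 (mod 14). The only residue r in {0, …, 13} with r³ ≡ 7 (mod 14) is r = 7, so s ≡ 7 (mod 14).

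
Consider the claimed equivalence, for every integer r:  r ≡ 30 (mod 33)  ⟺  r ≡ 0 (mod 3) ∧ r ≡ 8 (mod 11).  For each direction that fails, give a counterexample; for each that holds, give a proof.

Both implications hold.

(←) If r ≡ 0 (mod 3) and r ≡ 8 (mod 11), then by the Chinese remainder theorem r ≡ 30 (mod 33). This is exactly r ≡ 30 (mod 33).

(→) Suppose r ≡ 30 (mod 33); write r = 33j + 30. Since 3 ∣ 33, reducing mod 3 gives r ≡ 30 ≡ 0 (mod 3); since 11 ∣ 33, reducing mod 11 gives r ≡ 30 ≡ 8 (mod 11).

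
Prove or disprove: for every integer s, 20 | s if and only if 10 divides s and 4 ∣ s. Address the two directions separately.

Both implications hold.

(→) If 20 ∣ s, write s = 20q. Since 20 = 2·10, s = 10·(2q), so 10 ∣ s; and since 20 = 5·4, s = 4·(5q), so 4 ∣ s.

(←) Suppose 10 ∣ s and 4 ∣ s. Any common multiple of 10 and 4 is a multiple of their lcm; here lcm(10, 4) = 10·4/gcd(10, 4) = 40/2 = 20, so 20 ∣ s.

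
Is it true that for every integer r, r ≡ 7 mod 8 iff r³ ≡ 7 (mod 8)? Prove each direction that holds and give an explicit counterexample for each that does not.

(⟹) Suppose r ≡ 7 mod 8. Write r = 8j + 7. Then (8j + 7)³ = 512j³ + 1344j² + 1176j + 343 = 8(64j³ + 168j² + 147j + 42) + 7, so r³ ≡ 7 (mod 8).

(⟸) Conversely, suppose r³ ≡ 7 (mod 8). The only residue r in {0, …, 7} with r³ ≡ 7 (mod 8) is r = 7, so r ≡ 7 (mod 8).

Both directions hold.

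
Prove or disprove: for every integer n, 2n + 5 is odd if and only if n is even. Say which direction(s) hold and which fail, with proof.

[⇒] This fails: take n = 1. Then 2n + 5 = 7, which is odd, yet n = 1 is odd, not even.

[⇐] Suppose n is even. Since 2 is even, 2n is even for every n, so 2n + 5 has the same parity as 5, which is odd. Hence 2n + 5 is odd.

The forward direction fails; the converse holds.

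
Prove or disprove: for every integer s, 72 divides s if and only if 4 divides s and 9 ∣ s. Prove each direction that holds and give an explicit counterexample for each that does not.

[⇐] This fails: take s = 36. Both 4 ∣ 36 and 9 ∣ 36, yet 36 is not a multiple of 72 (since 36 = 0·72 + 36), so 72 ∤ 36.

[⇒] If 72 ∣ s, write s = 72q. Since 72 = 18·4, s = 4·(18q), so 4 ∣ s; and since 72 = 8·9, s = 9·(8q), so 9 ∣ s.

Only the forward direction holds.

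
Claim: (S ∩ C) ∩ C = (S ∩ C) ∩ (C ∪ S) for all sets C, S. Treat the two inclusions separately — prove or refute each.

Both inclusions hold; the sets are equal.

(⟹) Let x ∈ (S ∩ C) ∩ C. Then x ∈ C ∩ S, from which x ∈ (S ∩ C) ∩ (C ∪ S).

(⟸) Let x ∈ (S ∩ C) ∩ (C ∪ S). Then x ∈ C ∩ S, from which x ∈ (S ∩ C) ∩ C.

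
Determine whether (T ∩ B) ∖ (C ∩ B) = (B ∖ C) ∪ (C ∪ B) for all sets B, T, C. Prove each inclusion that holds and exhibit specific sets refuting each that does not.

Forward inclusion. Let x ∈ (T ∩ B) ∖ (C ∩ B). Then x ∈ B ∩ T and x ∉ C, from which x ∈ (B ∖ C) ∪ (C ∪ B).

Reverse inclusion. This inclusion fails. Take B = {1}, T = ∅, C = ∅; then 1 ∈ (B ∖ C) ∪ (C ∪ B) but 1 ∉ (T ∩ B) ∖ (C ∩ B).

The sets are not equal: only the forward inclusion holds.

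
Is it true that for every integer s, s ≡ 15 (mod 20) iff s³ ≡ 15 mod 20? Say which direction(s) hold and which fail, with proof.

(⇒) Suppose s ≡ 15 (mod 20). Write s = 20j + 15. Then (20j + 15)³ = 8000j³ + 18000j² + 13500j + 3375 = 20(400j³ + 900j² + 675j + 168) + 15, so s³ ≡ 15 (mod 20).

(⇐) Conversely, suppose s³ ≡ 15 (mod 20). The only residue r in {0, …, 19} with r³ ≡ 15 (mod 20) is r = 15, so s ≡ 15 (mod 20).

Both implications hold.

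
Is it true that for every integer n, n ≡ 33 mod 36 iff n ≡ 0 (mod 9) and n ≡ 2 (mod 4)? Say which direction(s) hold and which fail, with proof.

(⇒) This fails: n = 33 gives 33 ≡ 33 (mod 36) but 33 ≡ 6 (mod 9), so the conjunction on the right does not hold.

(⇐) This fails: n = 18 satisfies both congruences on the right (18 ≡ 0 mod 9 and 18 ≡ 2 mod 4) yet 18 ≡ 18 (mod 36), not 33.

(⇒) fails and (⇐) fails.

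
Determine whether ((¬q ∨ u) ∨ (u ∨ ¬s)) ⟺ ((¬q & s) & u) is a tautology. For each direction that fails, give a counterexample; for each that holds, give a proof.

(→) This fails. Under u = F, s = F, q = F, the left side is true but the right side is false.

(←) Assume the antecedent. If u is true, (¬q ∨ u) ∨ (u ∨ ¬s) reduces to true regardless of the other variables. If u is false, the antecedent cannot hold. Either way (¬q ∨ u) ∨ (u ∨ ¬s) holds.

The forward direction fails; the converse holds.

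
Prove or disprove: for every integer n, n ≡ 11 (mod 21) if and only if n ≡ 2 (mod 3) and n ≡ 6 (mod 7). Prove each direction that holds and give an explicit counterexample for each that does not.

Neither direction holds.

Forward direction. This fails: n = 11 gives 11 ≡ 11 (mod 21) but 11 ≡ 4 (mod 7), so the conjunction on the right does not hold.

Converse. This fails: n = 20 satisfies both congruences on the right (20 ≡ 2 mod 3 and 20 ≡ 6 mod 7) yet 20 ≡ 20 (mod 21), not 11.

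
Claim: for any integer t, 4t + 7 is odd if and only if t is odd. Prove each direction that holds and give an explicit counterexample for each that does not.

Only the converse holds.

[⇒] This fails: take t = 0. Then 4t + 7 = 7, which is odd, yet t = 0 is even, not odd.

[⇐] Suppose t is odd. Since 4 is even, 4t is even for every t, so 4t + 7 has the same parity as 7, which is odd. Hence 4t + 7 is odd.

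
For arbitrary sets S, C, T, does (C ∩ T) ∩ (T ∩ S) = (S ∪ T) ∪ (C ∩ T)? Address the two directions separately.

Forward inclusion. Let x ∈ (C ∩ T) ∩ (T ∩ S). Then x ∈ S ∩ C ∩ T, from which x ∈ (S ∪ T) ∪ (C ∩ T).

Reverse inclusion. This inclusion fails. Take S = {1}, C = ∅, T = ∅; then 1 ∈ (S ∪ T) ∪ (C ∩ T) but 1 ∉ (C ∩ T) ∩ (T ∩ S).

Only the forward inclusion holds.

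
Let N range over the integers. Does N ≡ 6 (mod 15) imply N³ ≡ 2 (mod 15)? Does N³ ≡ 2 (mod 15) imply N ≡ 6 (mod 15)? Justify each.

Neither implication holds.

Forward direction. This fails: take N = 6. Then 6 ≡ 6 (mod 15), but 6³ = 216 ≡ 6 (mod 15), not 2.

Converse. This fails: take N = 8. Then 8³ = 512 ≡ 2 (mod 15), yet 8 ≡ 8 (mod 15), not 6.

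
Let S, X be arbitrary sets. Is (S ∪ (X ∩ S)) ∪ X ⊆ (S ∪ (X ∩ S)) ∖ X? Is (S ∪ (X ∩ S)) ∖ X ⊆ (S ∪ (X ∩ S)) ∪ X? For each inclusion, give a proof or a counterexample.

Only the reverse inclusion holds.

(⟹) This inclusion fails. Take S = ∅, X = {1}; then 1 ∈ (S ∪ (X ∩ S)) ∪ X but 1 ∉ (S ∪ (X ∩ S)) ∖ X.

(⟸) Let x ∈ (S ∪ (X ∩ S)) ∖ X. Then x ∈ S and x ∉ X, from which x ∈ (S ∪ (X ∩ S)) ∪ X.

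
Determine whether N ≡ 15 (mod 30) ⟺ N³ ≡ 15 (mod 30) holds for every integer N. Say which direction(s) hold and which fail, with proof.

Both directions hold.

Forward direction. Suppose N ≡ 15 (mod 30). Write N = 30j + 15. Then (30j + 15)³ = 27000j³ + 40500j² + 20250j + 3375 = 30(900j³ + 1350j² + 675j + 112) + 15, so N³ ≡ 15 (mod 30).

Converse. Suppose N³ ≡ 15 (mod 30). The only residue r in {0, …, 29} with r³ ≡ 15 (mod 30) is r = 15, so N ≡ 15 (mod 30).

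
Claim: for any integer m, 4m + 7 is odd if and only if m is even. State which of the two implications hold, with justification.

Not equivalent: only (⇐) holds.

(→) This fails: take m = 1. Then 4m + 7 = 11, which is odd, yet m = 1 is odd, not even.

(←) Suppose m is even. Since 4 is even, 4m is even for every m, so 4m + 7 has the same parity as 7, which is odd. Hence 4m + 7 is odd.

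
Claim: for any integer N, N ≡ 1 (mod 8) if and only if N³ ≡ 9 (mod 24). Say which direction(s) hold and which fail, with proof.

(⟹) This fails: take N = 1. Then 1 ≡ 1 (mod 8), but 1³ = 1 ≡ 1 (mod 24), not 9.

(⟸) Conversely, the residues r modulo 24 with r³ ≡ 9 (mod 24) are exactly {9}, and each is ≡ 1 (mod 8).

Not equivalent: only (⇐) holds.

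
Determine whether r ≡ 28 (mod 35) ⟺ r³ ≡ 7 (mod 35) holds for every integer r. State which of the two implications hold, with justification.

(⇒) Suppose r ≡ 28 (mod 35). Write r = 35j + 28. Then (35j + 28)³ = 42875j³ + 102900j² + 82320j + 21952 = 35(1225j³ + 2940j² + 2352j + 627) + 7, so r³ ≡ 7 (mod 35).

(⇐) Conversely, suppose r³ ≡ 7 (mod 35). The only residue r in {0, …, 34} with r³ ≡ 7 (mod 35) is r = 28, so r ≡ 28 (mod 35).

Both directions hold.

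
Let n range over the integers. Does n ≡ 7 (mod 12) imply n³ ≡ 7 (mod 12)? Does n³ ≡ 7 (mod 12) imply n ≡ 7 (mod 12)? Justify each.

(⟹) Suppose n ≡ 7 (mod 12). Write n = 12j + 7. Then (12j + 7)³ = 1728j³ + 3024j² + 1764j + 343 = 12(144j³ + 252j² + 147j + 28) + 7, so n³ ≡ 7 (mod 12).

(⟸) For the converse, argue contrapositively. If n ≢ 7 (mod 12), then n is congruent to one of 0, 1, 2, 3, 4, 5, 6, 8, 9, 10, 11 modulo 12, and these give n³ ≡ 0, 1, 8, 3, 4, 5, 0, 8, 9, 4, 11 respectively — never 7.

Equivalent; both directions hold.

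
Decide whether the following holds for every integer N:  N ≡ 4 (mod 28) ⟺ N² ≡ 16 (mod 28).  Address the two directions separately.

The forward direction holds; the converse fails.

[⇒] Suppose N ≡ 4 (mod 28). Write N = 28j + 4. Then (28j + 4)² = 784j² + 224j + 16 = 28(28j² + 8j) + 16, so N² ≡ 16 (mod 28).

[⇐] This fails: take N = 10. Then 10² = 100 ≡ 16 (mod 28), yet 10 ≡ 10 (mod 28), not 4.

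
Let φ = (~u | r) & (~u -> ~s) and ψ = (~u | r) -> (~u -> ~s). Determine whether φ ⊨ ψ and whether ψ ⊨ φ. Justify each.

(⇐) This fails. Under u = T, s = F, r = F, the left side is false but the right side is true.

(⇒) Assume the antecedent. If u is true, (~u | r) -> (~u -> ~s) reduces to true regardless of the other variables. If u is false, the antecedent forces (u = F, s = F, r = F) or (u = F, s = F, r = T), and (~u | r) -> (~u -> ~s) holds there. Either way (~u | r) -> (~u -> ~s) holds.

Not equivalent: only (⇒) holds.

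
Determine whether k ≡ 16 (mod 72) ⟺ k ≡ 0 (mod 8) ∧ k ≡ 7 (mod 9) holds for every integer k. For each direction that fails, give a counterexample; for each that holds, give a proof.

Both directions hold.

[⇐] If k ≡ 0 (mod 8) and k ≡ 7 (mod 9), then by the Chinese remainder theorem k ≡ 16 (mod 72). This is exactly k ≡ 16 (mod 72).

[⇒] Suppose k ≡ 16 (mod 72); write k = 72j + 16. Since 8 ∣ 72, reducing mod 8 gives k ≡ 16 ≡ 0 (mod 8); since 9 ∣ 72, reducing mod 9 gives k ≡ 16 ≡ 7 (mod 9).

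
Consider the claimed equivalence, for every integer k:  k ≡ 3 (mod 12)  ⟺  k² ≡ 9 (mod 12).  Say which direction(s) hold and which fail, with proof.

The forward direction holds; the converse fails.

(⟹) Suppose k ≡ 3 (mod 12). Write k = 12j + 3. Then (12j + 3)² = 144j² + 72j + 9 = 12(12j² + 6j) + 9, so k² ≡ 9 (mod 12).

(⟸) This fails: take k = 9. Then 9² = 81 ≡ 9 (mod 12), yet 9 ≡ 9 (mod 12), not 3.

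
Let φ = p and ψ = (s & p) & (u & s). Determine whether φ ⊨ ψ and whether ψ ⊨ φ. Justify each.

Only the converse holds.

(→) This fails. Under p = T, s = F, u = F, the left side is true but the right side is false.

(←) Assume the antecedent. If p is true, p reduces to true regardless of the other variables. If p is false, the antecedent cannot hold. Either way p holds.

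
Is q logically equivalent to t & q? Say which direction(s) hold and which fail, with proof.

(⟹) This fails. Under t = F, q = T, the left side is true but the right side is false.

(⟸) Assume the antecedent. If t is true, the antecedent forces (t = T, q = T), and q holds there. If t is false, the antecedent cannot hold. Either way q holds.

Only the converse holds.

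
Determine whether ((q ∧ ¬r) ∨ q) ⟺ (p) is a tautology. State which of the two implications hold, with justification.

(⇒) This fails. Under q = T, r = F, p = F, the left side is true but the right side is false.

(⇐) This fails. Under q = F, r = F, p = T, the left side is false but the right side is true.

(⇒) fails and (⇐) fails.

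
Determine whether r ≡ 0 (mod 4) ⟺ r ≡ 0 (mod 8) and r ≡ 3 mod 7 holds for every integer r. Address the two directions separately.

(⟹) This fails: r = 0 gives 0 ≡ 0 (mod 4) but 0 ≡ 0 (mod 7), so the conjunction on the right does not hold.

(⟸) Conversely, if r ≡ 0 (mod 8) and r ≡ 3 (mod 7), then by the Chinese remainder theorem r ≡ 24 (mod 56). Since 24 ≡ 0 (mod 4) and 4 ∣ 56, we get r ≡ 0 (mod 4).

(⇒) fails; (⇐) holds.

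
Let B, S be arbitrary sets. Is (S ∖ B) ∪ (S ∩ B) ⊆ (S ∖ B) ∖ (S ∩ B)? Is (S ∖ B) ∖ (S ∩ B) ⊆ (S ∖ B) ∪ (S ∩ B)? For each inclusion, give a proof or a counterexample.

The sets are not equal: only the reverse inclusion holds.

(⊇) Let x ∈ (S ∖ B) ∖ (S ∩ B). Then x ∈ S and x ∉ B, from which x ∈ (S ∖ B) ∪ (S ∩ B).

(⊆) This inclusion fails. Take B = {1}, S = {1}; then 1 ∈ (S ∖ B) ∪ (S ∩ B) but 1 ∉ (S ∖ B) ∖ (S ∩ B).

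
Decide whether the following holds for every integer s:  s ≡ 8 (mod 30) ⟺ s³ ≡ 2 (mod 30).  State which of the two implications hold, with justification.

(⟸) Suppose s³ ≡ 2 (mod 30). The only residue r in {0, …, 29} with r³ ≡ 2 (mod 30) is r = 8, so s ≡ 8 (mod 30).

(⟹) Suppose s ≡ 8 (mod 30). Write s = 30j + 8. Then (30j + 8)³ = 27000j³ + 21600j² + 5760j + 512 = 30(900j³ + 720j² + 192j + 17) + 2, so s³ ≡ 2 (mod 30).

Both directions hold.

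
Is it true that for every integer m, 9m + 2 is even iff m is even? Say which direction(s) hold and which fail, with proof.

Equivalent; both directions hold.

(⇒) Suppose 9m + 2 is even. Since 9 is odd, 9m and m have the same parity, so 9m + 2 ≡ m + 2 (mod 2). As 2 is even, 9m + 2 is even exactly when m is even. Thus m is even.

(⇐) Conversely, suppose m is even; write m = 2j. Then 9m + 2 = 9·(2j) + 2 = 2·9j + 2, which is even.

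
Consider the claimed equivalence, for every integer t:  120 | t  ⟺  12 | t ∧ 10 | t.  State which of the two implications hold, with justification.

(⇒) If 120 ∣ t, write t = 120q. Since 120 = 10·12, t = 12·(10q), so 12 ∣ t; and since 120 = 12·10, t = 10·(12q), so 10 ∣ t.

(⇐) This fails: take t = 60. Both 12 ∣ 60 and 10 ∣ 60, yet 60 is not a multiple of 120 (since 60 = 0·120 + 60), so 120 ∤ 60.

Only the forward direction holds.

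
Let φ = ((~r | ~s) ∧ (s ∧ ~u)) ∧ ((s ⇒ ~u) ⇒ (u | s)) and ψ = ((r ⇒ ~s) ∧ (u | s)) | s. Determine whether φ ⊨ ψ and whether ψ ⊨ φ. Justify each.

(⟹) Assume the antecedent. If u is true, the antecedent cannot hold. If u is false, the antecedent forces (u = F, r = F, s = T), and ((r ⇒ ~s) ∧ (u | s)) | s holds there. Either way ((r ⇒ ~s) ∧ (u | s)) | s holds.

(⟸) This fails. Under u = T, r = F, s = F, the left side is false but the right side is true.

Only the forward implication holds.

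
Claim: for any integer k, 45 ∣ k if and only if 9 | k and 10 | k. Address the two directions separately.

Only the reverse direction holds.

(⇐) Suppose 9 ∣ k and 10 ∣ k. Any common multiple of 9 and 10 is a multiple of their lcm; here gcd(9, 10) = 1, so lcm(9, 10) = 9·10 = 90, so 90 ∣ k. Since 45 ∣ 90, it follows that 45 ∣ k.

(⇒) This fails: take k = 45. Certainly 45 ∣ 45, but 10 ∤ 45.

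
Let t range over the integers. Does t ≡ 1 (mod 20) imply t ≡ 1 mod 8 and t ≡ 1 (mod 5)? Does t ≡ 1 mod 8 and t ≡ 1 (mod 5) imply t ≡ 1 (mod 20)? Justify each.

Only the converse holds.

[⇒] This fails: t = 21 gives 21 ≡ 1 (mod 20) but 21 ≡ 5 (mod 8), so the conjunction on the right does not hold.

[⇐] Conversely, if t ≡ 1 (mod 8) and t ≡ 1 (mod 5), then by the Chinese remainder theorem t ≡ 1 (mod 40). Since 1 ≡ 1 (mod 20) and 20 ∣ 40, we get t ≡ 1 (mod 20).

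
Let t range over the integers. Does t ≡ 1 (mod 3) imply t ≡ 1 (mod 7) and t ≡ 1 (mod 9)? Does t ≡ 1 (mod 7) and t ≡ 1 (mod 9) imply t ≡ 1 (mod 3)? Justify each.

(⟹) This fails: t = 4 gives 4 ≡ 1 (mod 3) but 4 ≡ 4 (mod 7), so the conjunction on the right does not hold.

(⟸) Conversely, if t ≡ 1 (mod 7) and t ≡ 1 (mod 9), then by the Chinese remainder theorem t ≡ 1 (mod 63). Since 1 ≡ 1 (mod 3) and 3 ∣ 63, we get t ≡ 1 (mod 3).

Only the converse holds.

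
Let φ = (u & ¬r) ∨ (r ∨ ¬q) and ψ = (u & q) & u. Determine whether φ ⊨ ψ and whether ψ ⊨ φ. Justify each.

Only the reverse direction holds.

(⇒) This fails. Under r = F, u = F, q = F, the left side is true but the right side is false.

(⇐) Assume the antecedent. If r is true, (u & ¬r) ∨ (r ∨ ¬q) reduces to true regardless of the other variables. If r is false, the antecedent forces (r = F, u = T, q = T), and (u & ¬r) ∨ (r ∨ ¬q) holds there. Either way (u & ¬r) ∨ (r ∨ ¬q) holds.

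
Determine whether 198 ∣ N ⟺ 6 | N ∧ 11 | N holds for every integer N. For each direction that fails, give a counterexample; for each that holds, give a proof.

The forward direction holds; the converse fails.

Forward direction. If 198 ∣ N, write N = 198q. Since 198 = 33·6, N = 6·(33q), so 6 ∣ N; and since 198 = 18·11, N = 11·(18q), so 11 ∣ N.

Converse. This fails: take N = 66. Both 6 ∣ 66 and 11 ∣ 66, yet 66 is not a multiple of 198 (since 66 = 0·198 + 66), so 198 ∤ 66.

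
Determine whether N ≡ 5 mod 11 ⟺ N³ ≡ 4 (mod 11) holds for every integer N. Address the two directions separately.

Both directions hold.

Forward direction. Suppose N ≡ 5 mod 11. Write N = 11j + 5. Then (11j + 5)³ = 1331j³ + 1815j² + 825j + 125 = 11(121j³ + 165j² + 75j + 11) + 4, so N³ ≡ 4 (mod 11).

Converse. Suppose N³ ≡ 4 (mod 11). The only residue r in {0, …, 10} with r³ ≡ 4 (mod 11) is r = 5, so N ≡ 5 (mod 11).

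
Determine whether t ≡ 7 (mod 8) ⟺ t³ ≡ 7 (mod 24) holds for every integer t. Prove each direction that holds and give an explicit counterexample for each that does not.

(⇒) fails; (⇐) holds.

Converse. The residues r modulo 24 with r³ ≡ 7 (mod 24) are exactly {7}, and each is ≡ 7 (mod 8).

Forward direction. This fails: take t = 15. Then 15 ≡ 7 (mod 8), but 15³ = 3375 ≡ 15 (mod 24), not 7.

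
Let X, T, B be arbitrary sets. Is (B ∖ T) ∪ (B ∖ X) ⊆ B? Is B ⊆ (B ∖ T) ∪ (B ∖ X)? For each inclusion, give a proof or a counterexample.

(⊆) Let x ∈ (B ∖ T) ∪ (B ∖ X). Then either x ∈ B and x ∉ X, T; or x ∈ X ∩ B and x ∉ T; or x ∈ T ∩ B and x ∉ X. In each case x ∈ B, so (B ∖ T) ∪ (B ∖ X) ⊆ B.

(⊇) This inclusion fails. Take X = {1}, T = {1}, B = {1}; then 1 ∈ B but 1 ∉ (B ∖ T) ∪ (B ∖ X).

(⊆) holds; (⊇) fails.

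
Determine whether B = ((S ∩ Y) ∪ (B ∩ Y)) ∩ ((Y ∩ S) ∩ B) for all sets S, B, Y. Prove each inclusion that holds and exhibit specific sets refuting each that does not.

The sets are not equal: only the reverse inclusion holds.

(⟹) This inclusion fails. Take S = ∅, B = {1}, Y = ∅; then 1 ∈ B but 1 ∉ ((S ∩ Y) ∪ (B ∩ Y)) ∩ ((Y ∩ S) ∩ B).

(⟸) Let x ∈ ((S ∩ Y) ∪ (B ∩ Y)) ∩ ((Y ∩ S) ∩ B). Then x ∈ S ∩ B ∩ Y, from which x ∈ B.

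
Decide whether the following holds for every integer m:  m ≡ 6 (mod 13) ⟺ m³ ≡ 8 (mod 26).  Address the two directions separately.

Forward direction. This fails: take m = 19. Then 19 ≡ 6 (mod 13), but 19³ = 6859 ≡ 21 (mod 26), not 8.

Converse. This fails: take m = 2. Then 2³ = 8 ≡ 8 (mod 26), yet 2 ≡ 2 (mod 13), not 6.

(⇒) fails and (⇐) fails.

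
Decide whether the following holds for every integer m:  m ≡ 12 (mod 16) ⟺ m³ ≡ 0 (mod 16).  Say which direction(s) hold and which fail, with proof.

[⇒] Suppose m ≡ 12 (mod 16). Write m = 16j + 12. Then (16j + 12)³ = 4096j³ + 9216j² + 6912j + 1728 = 16(256j³ + 576j² + 432j + 108) + 0, so m³ ≡ 0 (mod 16).

[⇐] This fails: take m = 0. Then 0³ = 0 ≡ 0 (mod 16), yet 0 ≡ 0 (mod 16), not 12.

Not equivalent: only (⇒) holds.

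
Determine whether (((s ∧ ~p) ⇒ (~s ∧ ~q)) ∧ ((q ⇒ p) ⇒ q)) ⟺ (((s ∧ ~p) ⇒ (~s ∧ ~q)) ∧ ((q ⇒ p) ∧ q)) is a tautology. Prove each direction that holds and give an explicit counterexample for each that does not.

(←) Assume the antecedent. If q is true, the antecedent forces (q = T, p = T, s = F) or (q = T, p = T, s = T), and the consequent holds there. If q is false, the antecedent cannot hold. Either way the consequent holds.

(→) This fails. Under q = T, p = F, s = F, the left side is true but the right side is false.

Only the reverse direction holds.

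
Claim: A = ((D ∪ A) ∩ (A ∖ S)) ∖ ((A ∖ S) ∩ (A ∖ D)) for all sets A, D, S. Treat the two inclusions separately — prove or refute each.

Only the reverse inclusion holds.

(⟸) Let x ∈ ((D ∪ A) ∩ (A ∖ S)) ∖ ((A ∖ S) ∩ (A ∖ D)). Then x ∈ A ∩ D and x ∉ S, from which x ∈ A.

(⟹) This inclusion fails. Take A = {1}, D = ∅, S = ∅; then 1 ∈ A but 1 ∉ ((D ∪ A) ∩ (A ∖ S)) ∖ ((A ∖ S) ∩ (A ∖ D)).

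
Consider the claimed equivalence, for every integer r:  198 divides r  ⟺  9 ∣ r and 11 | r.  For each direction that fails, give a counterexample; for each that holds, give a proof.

Not equivalent: only (⇒) holds.

[⇒] If 198 ∣ r, write r = 198q. Since 198 = 22·9, r = 9·(22q), so 9 ∣ r; and since 198 = 18·11, r = 11·(18q), so 11 ∣ r.

[⇐] This fails: take r = 99. Both 9 ∣ 99 and 11 ∣ 99, yet 99 is not a multiple of 198 (since 99 = 0·198 + 99), so 198 ∤ 99.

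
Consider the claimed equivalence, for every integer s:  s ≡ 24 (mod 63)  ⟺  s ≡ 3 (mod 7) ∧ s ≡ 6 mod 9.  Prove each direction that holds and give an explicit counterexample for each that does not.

(→) Suppose s ≡ 24 (mod 63); write s = 63j + 24. Since 7 ∣ 63, reducing mod 7 gives s ≡ 24 ≡ 3 (mod 7); since 9 ∣ 63, reducing mod 9 gives s ≡ 24 ≡ 6 (mod 9).

(←) Conversely, if s ≡ 3 (mod 7) and s ≡ 6 (mod 9), then by the Chinese remainder theorem s ≡ 24 (mod 63). This is exactly s ≡ 24 (mod 63).

Both directions hold; the statement is true.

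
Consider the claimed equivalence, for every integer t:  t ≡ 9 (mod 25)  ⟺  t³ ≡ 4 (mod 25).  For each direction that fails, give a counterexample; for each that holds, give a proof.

The biconditional holds.

(⟹) Suppose t ≡ 9 (mod 25). Write t = 25j + 9. Then (25j + 9)³ = 15625j³ + 16875j² + 6075j + 729 = 25(625j³ + 675j² + 243j + 29) + 4, so t³ ≡ 4 (mod 25).

(⟸) Conversely, suppose t³ ≡ 4 (mod 25). The only residue r in {0, …, 24} with r³ ≡ 4 (mod 25) is r = 9, so t ≡ 9 (mod 25).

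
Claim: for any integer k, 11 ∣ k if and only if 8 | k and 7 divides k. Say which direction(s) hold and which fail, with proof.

Neither direction holds.

[⇒] This fails: take k = 11. Certainly 11 ∣ 11, but 8 ∤ 11.

[⇐] This fails: take k = 56. Both 8 ∣ 56 and 7 ∣ 56, yet 56 is not a multiple of 11 (since 56 = 5·11 + 1), so 11 ∤ 56.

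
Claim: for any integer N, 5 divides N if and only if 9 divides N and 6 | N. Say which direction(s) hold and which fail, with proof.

Neither implication holds.

(→) This fails: take N = 5. Certainly 5 ∣ 5, but 9 ∤ 5.

(←) This fails: take N = 18. Both 9 ∣ 18 and 6 ∣ 18, yet 18 is not a multiple of 5 (since 18 = 3·5 + 3), so 5 ∤ 18.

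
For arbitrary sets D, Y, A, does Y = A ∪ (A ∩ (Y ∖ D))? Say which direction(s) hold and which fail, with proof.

(⊆) fails and (⊇) fails.

(⊆) This inclusion fails. Take D = ∅, Y = {1}, A = ∅; then 1 ∈ Y but 1 ∉ A ∪ (A ∩ (Y ∖ D)).

(⊇) This inclusion fails. Take D = ∅, Y = ∅, A = {1}; then 1 ∈ A ∪ (A ∩ (Y ∖ D)) but 1 ∉ Y.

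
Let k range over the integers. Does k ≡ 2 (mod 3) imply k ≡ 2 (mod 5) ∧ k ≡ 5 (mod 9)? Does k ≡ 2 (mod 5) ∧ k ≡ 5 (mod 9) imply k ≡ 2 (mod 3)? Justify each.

Not equivalent: only (⇐) holds.

[⇒] This fails: k = 2 gives 2 ≡ 2 (mod 3) but 2 ≡ 2 (mod 9), so the conjunction on the right does not hold.

[⇐] Conversely, if k ≡ 2 (mod 5) and k ≡ 5 (mod 9), then by the Chinese remainder theorem k ≡ 32 (mod 45). Since 32 ≡ 2 (mod 3) and 3 ∣ 45, we get k ≡ 2 (mod 3).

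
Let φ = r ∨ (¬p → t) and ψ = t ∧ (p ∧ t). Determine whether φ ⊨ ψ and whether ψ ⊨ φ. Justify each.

Forward direction. This fails. Under r = T, p = F, t = F, the left side is true but the right side is false.

Converse. Assume the antecedent. If r is true, r ∨ (¬p → t) reduces to true regardless of the other variables. If r is false, the antecedent forces (r = F, p = T, t = T), and r ∨ (¬p → t) holds there. Either way r ∨ (¬p → t) holds.

Only the reverse direction holds.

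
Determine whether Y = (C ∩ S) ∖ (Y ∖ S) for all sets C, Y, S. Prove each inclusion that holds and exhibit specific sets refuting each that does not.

Forward inclusion. This inclusion fails. Take C = ∅, Y = {1}, S = ∅; then 1 ∈ Y but 1 ∉ (C ∩ S) ∖ (Y ∖ S).

Reverse inclusion. This inclusion fails. Take C = {1}, Y = ∅, S = {1}; then 1 ∈ (C ∩ S) ∖ (Y ∖ S) but 1 ∉ Y.

(⊆) fails and (⊇) fails.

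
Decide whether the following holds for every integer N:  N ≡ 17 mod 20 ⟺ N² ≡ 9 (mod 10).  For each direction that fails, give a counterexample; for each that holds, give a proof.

Not equivalent: only (⇒) holds.

Forward direction. Suppose N ≡ 17 (mod 20). Then N² ≡ 17² = 289 (mod 20), and since 10 ∣ 20, also N² ≡ 9 (mod 10).

Converse. This fails: take N = 3. Then 3² = 9 ≡ 9 (mod 10), yet 3 ≡ 3 (mod 20), not 17.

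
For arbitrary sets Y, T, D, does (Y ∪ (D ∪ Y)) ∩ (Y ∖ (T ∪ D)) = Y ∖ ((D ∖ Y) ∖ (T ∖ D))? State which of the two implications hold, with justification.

Forward inclusion. Let x ∈ (Y ∪ (D ∪ Y)) ∩ (Y ∖ (T ∪ D)). Then x ∈ Y and x ∉ T, D, from which x ∈ Y ∖ ((D ∖ Y) ∖ (T ∖ D)).

Reverse inclusion. This inclusion fails. Take Y = {1}, T = {1}, D = ∅; then 1 ∈ Y ∖ ((D ∖ Y) ∖ (T ∖ D)) but 1 ∉ (Y ∪ (D ∪ Y)) ∩ (Y ∖ (T ∪ D)).

The sets are not equal: only the forward inclusion holds.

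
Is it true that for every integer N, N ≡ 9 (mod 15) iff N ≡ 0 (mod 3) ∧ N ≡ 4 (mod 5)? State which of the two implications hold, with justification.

Forward direction. Suppose N ≡ 9 (mod 15); write N = 15j + 9. Since 3 ∣ 15, reducing mod 3 gives N ≡ 9 ≡ 0 (mod 3); since 5 ∣ 15, reducing mod 5 gives N ≡ 9 ≡ 4 (mod 5).

Converse. If N ≡ 0 (mod 3) and N ≡ 4 (mod 5), then by the Chinese remainder theorem N ≡ 9 (mod 15). This is exactly N ≡ 9 (mod 15).

Both implications hold.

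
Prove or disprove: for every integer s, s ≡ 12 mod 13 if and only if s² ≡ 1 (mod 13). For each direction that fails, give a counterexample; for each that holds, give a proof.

Only the forward implication holds.

(⇒) Suppose s ≡ 12 mod 13. Write s = 13j + 12. Then (13j + 12)² = 169j² + 312j + 144 = 13(13j² + 24j + 11) + 1, so s² ≡ 1 (mod 13).

(⇐) This fails: take s = 1. Then 1² = 1 ≡ 1 (mod 13), yet 1 ≡ 1 (mod 13), not 12.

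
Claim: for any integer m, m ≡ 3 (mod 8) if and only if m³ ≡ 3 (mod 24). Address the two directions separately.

The forward direction fails; the converse holds.

(⟸) The residues r modulo 24 with r³ ≡ 3 (mod 24) are exactly {3}, and each is ≡ 3 (mod 8).

(⟹) This fails: take m = 11. Then 11 ≡ 3 (mod 8), but 11³ = 1331 ≡ 11 (mod 24), not 3.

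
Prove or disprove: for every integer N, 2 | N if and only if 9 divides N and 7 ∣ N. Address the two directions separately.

(⇒) fails and (⇐) fails.

(⇒) This fails: take N = 2. Certainly 2 ∣ 2, but 9 ∤ 2.

(⇐) This fails: take N = 63. Both 9 ∣ 63 and 7 ∣ 63, yet 63 is not a multiple of 2 (since 63 = 31·2 + 1), so 2 ∤ 63.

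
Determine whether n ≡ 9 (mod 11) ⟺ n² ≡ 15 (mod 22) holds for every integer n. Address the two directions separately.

(⟹) This fails: take n = 20. Then 20 ≡ 9 (mod 11), but 20² = 400 ≡ 4 (mod 22), not 15.

(⟸) This fails: take n = 13. Then 13² = 169 ≡ 15 (mod 22), yet 13 ≡ 2 (mod 11), not 9.

Neither implication holds.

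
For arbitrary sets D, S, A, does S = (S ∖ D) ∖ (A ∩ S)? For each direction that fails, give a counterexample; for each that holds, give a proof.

The sets are not equal: only the reverse inclusion holds.

(⟸) Let x ∈ (S ∖ D) ∖ (A ∩ S). Then x ∈ S and x ∉ D, A, from which x ∈ S.

(⟹) This inclusion fails. Take D = {1}, S = {1}, A = ∅; then 1 ∈ S but 1 ∉ (S ∖ D) ∖ (A ∩ S).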